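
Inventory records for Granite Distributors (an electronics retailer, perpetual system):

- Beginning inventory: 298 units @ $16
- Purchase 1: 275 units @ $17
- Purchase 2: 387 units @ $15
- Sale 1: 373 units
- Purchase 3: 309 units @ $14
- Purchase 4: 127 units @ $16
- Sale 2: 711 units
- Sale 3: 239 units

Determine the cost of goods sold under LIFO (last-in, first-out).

Sale 1 (373) [LIFO — newest first]: 373 @ $15 = $5,595
Sale 2 (711) [LIFO — newest first]: 127 @ $16 + 309 @ $14 + 14 @ $15 + 261 @ $17 = $11,005
Sale 3 (239) [LIFO — newest first]: 14 @ $17 + 225 @ $16 = $3,838
Total COGS = $5,595 + $11,005 + $3,838 = $20,438
Ending inventory: 73 @ $16 = $1,168

COGS = $20,438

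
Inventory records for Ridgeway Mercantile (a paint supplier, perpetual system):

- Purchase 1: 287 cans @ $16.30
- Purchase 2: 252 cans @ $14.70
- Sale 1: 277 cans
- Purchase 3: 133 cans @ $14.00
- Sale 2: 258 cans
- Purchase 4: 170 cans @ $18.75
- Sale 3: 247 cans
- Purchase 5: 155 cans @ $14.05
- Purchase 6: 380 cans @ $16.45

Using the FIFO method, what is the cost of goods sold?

Sale 1 (277) [FIFO — oldest first]: 277 @ $16.30 = $4,515.10
Sale 2 (258) [FIFO — oldest first]: 10 @ $16.30 + 248 @ $14.70 = $3,808.60
Sale 3 (247) [FIFO — oldest first]: 4 @ $14.70 + 133 @ $14.00 + 110 @ $18.75 = $3,983.30
Total COGS = $4,515.10 + $3,808.60 + $3,983.30 = $12,307.00
Ending inventory: 60 @ $18.75 + 155 @ $14.05 + 380 @ $16.45 = $9,553.75

COGS = $12,307.00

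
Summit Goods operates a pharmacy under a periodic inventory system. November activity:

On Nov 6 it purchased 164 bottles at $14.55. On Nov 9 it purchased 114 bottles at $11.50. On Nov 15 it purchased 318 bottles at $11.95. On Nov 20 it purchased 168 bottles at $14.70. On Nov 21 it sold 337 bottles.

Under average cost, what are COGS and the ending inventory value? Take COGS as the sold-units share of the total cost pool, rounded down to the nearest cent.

COGS = $4,396.39; ending inventory = $5,570.51

Nov 21, sell 337: 337/764 × $9,966.90 → $4,396.39
Ending inventory (cost pool remaining) = $5,570.51
Check: goods available $9,966.90 = COGS $4,396.39 + ending $5,570.51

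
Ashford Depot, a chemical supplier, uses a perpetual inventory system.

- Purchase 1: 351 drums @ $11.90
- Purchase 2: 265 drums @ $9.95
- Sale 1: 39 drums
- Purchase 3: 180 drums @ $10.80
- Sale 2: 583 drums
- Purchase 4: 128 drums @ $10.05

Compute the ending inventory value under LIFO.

Sale 1 (39) [LIFO — newest first]: 39 @ $9.95 = $388.05
Sale 2 (583) [LIFO — newest first]: 180 @ $10.80 + 226 @ $9.95 + 177 @ $11.90 = $6,299.00
Total COGS = $388.05 + $6,299.00 = $6,687.05
Ending inventory: 174 @ $11.90 + 128 @ $10.05 = $3,357.00
Check: goods available $10,044.05 = COGS $6,687.05 + ending $3,357.00

Ending inventory = $3,357.00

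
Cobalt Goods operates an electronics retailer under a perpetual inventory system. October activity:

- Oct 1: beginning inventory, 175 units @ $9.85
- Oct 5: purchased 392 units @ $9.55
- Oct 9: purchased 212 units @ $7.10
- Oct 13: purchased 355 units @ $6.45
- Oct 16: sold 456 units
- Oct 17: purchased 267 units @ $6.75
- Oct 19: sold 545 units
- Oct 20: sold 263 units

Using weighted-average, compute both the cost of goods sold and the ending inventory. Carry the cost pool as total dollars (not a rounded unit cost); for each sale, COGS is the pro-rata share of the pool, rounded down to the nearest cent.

After Oct 1: 175 on hand, pool $1,723.75 (≈ $9.8500 each)
After Oct 5: 567 on hand, pool $5,467.35 (≈ $9.6426 each)
After Oct 9: 779 on hand, pool $6,972.55 (≈ $8.9506 each)
After Oct 13: 1134 on hand, pool $9,262.30 (≈ $8.1678 each)
Oct 16, sell 456: 456/1134 × $9,262.30 → $3,724.52
After Oct 17: 945 on hand, pool $7,340.03 (≈ $7.7672 each)
Oct 19, sell 545: 545/945 × $7,340.03 → $4,233.13
Oct 20, sell 263: 263/400 × $3,106.90 → $2,042.78
Total COGS = $3,724.52 + $4,233.13 + $2,042.78 = $10,000.43
Ending inventory (cost pool remaining) = $1,064.12

COGS = $10,000.43; ending inventory = $1,064.12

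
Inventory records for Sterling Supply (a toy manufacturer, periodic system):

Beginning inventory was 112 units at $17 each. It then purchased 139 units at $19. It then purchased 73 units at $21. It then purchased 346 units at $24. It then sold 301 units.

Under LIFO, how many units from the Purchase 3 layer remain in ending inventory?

Sale 1 (301) [LIFO — newest first]: 301 @ $24 = $7,224
Ending inventory: 112 @ $17 + 139 @ $19 + 73 @ $21 + 45 @ $24 = $7,158
Check: goods available $14,382 = COGS $7,224 + ending $7,158

45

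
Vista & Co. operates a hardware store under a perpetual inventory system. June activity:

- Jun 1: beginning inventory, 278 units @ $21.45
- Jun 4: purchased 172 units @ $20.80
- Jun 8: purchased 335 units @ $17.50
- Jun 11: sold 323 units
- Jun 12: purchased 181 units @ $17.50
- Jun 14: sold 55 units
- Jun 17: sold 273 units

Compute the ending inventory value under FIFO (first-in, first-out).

Jun 11, 323 sold [FIFO — oldest first]: 278 @ $21.45 + 45 @ $20.80 = $6,899.10
Jun 14, 55 sold [FIFO — oldest first]: 55 @ $20.80 = $1,144.00
Jun 17, 273 sold [FIFO — oldest first]: 72 @ $20.80 + 201 @ $17.50 = $5,015.10
Total COGS = $6,899.10 + $1,144.00 + $5,015.10 = $13,058.20
Ending inventory: 134 @ $17.50 + 181 @ $17.50 = $5,512.50

Ending inventory = $5,512.50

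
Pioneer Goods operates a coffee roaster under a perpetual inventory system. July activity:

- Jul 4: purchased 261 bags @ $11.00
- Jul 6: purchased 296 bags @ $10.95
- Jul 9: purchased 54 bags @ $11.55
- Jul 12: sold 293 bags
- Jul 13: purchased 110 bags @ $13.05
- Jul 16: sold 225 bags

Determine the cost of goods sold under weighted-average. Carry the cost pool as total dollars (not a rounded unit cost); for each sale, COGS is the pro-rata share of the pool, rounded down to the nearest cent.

After Jul 4: 261 on hand, pool $2,871.00 (≈ $11.0000 each)
After Jul 6: 557 on hand, pool $6,112.20 (≈ $10.9734 each)
After Jul 9: 611 on hand, pool $6,735.90 (≈ $11.0244 each)
Jul 12, sell 293: 293/611 × $6,735.90 → $3,230.14
After Jul 13: 428 on hand, pool $4,941.26 (≈ $11.5450 each)
Jul 16, sell 225: 225/428 × $4,941.26 → $2,597.62
Total COGS = $3,230.14 + $2,597.62 = $5,827.76
Ending inventory (cost pool remaining) = $2,343.64
Check: goods available $8,171.40 = COGS $5,827.76 + ending $2,343.64

COGS = $5,827.76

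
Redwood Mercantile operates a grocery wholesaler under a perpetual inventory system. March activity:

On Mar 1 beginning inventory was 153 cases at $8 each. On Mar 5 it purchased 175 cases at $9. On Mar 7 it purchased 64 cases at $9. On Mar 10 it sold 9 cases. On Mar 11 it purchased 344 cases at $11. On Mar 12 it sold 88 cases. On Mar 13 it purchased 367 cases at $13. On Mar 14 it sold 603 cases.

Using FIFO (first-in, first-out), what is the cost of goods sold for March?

Mar 10, 9 sold [FIFO — oldest first]: 9 @ $8 = $72
Mar 12, 88 sold [FIFO — oldest first]: 88 @ $8 = $704
Mar 14, 603 sold [FIFO — oldest first]: 56 @ $8 + 175 @ $9 + 64 @ $9 + 308 @ $11 = $5,987
Total COGS = $72 + $704 + $5,987 = $6,763
Ending inventory: 36 @ $11 + 367 @ $13 = $5,167
Check: goods available $11,930 = COGS $6,763 + ending $5,167

COGS = $6,763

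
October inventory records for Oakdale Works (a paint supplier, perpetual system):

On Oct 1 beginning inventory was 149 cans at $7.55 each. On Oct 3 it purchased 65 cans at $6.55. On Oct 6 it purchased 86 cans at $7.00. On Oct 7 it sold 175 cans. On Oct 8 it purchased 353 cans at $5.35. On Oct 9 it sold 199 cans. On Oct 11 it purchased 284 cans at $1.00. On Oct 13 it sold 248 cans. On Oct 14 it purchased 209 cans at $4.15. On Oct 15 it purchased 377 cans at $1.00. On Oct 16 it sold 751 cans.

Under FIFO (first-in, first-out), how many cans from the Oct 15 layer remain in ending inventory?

Oct 7, 175 sold [FIFO — oldest first]: 149 @ $7.55 + 26 @ $6.55 = $1,295.25
Oct 9, 199 sold [FIFO — oldest first]: 39 @ $6.55 + 86 @ $7.00 + 74 @ $5.35 = $1,253.35
Oct 13, 248 sold [FIFO — oldest first]: 248 @ $5.35 = $1,326.80
Oct 16, 751 sold [FIFO — oldest first]: 31 @ $5.35 + 284 @ $1.00 + 209 @ $4.15 + 227 @ $1.00 = $1,544.20
Total COGS = $1,295.25 + $1,253.35 + $1,326.80 + $1,544.20 = $5,419.60
Ending inventory: 150 @ $1.00 = $150.00
Check: goods available $5,569.60 = COGS $5,419.60 + ending $150.00

150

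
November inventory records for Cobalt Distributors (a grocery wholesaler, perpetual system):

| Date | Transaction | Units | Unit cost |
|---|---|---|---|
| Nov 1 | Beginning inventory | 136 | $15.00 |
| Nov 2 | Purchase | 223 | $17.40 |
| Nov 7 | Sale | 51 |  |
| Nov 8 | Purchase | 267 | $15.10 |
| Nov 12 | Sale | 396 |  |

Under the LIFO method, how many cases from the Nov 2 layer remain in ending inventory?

43

Nov 7, 51 sold [LIFO — newest first]: 51 @ $17.40 = $887.40
Nov 12, 396 sold [LIFO — newest first]: 267 @ $15.10 + 129 @ $17.40 = $6,276.30
Total COGS = $887.40 + $6,276.30 = $7,163.70
Ending inventory: 136 @ $15.00 + 43 @ $17.40 = $2,788.20
Check: goods available $9,951.90 = COGS $7,163.70 + ending $2,788.20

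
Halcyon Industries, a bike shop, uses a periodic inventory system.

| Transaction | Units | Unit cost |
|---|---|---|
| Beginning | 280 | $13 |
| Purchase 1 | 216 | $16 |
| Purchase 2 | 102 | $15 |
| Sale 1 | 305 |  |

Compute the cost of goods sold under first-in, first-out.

Sale 1 (305) [FIFO — oldest first]: 280 @ $13 + 25 @ $16 = $4,040
Ending inventory: 191 @ $16 + 102 @ $15 = $4,586

COGS = $4,040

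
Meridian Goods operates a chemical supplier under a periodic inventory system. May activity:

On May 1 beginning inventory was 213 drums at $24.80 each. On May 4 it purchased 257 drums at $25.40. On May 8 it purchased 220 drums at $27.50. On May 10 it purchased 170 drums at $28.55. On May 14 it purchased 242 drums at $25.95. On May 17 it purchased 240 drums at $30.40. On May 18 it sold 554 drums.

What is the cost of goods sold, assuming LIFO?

COGS = $15,631.50

May 18, 554 sold [LIFO — newest first]: 240 @ $30.40 + 242 @ $25.95 + 72 @ $28.55 = $15,631.50
Ending inventory: 213 @ $24.80 + 257 @ $25.40 + 220 @ $27.50 + 98 @ $28.55 = $20,658.10
Check: goods available $36,289.60 = COGS $15,631.50 + ending $20,658.10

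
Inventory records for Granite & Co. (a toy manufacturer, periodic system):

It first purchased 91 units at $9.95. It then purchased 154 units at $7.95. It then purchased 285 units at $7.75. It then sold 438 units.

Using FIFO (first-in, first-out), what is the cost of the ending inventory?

Ending inventory = $713.00

Sale 1 (438) [FIFO — oldest first]: 91 @ $9.95 + 154 @ $7.95 + 193 @ $7.75 = $3,625.50
Ending inventory: 92 @ $7.75 = $713.00
Check: goods available $4,338.50 = COGS $3,625.50 + ending $713.00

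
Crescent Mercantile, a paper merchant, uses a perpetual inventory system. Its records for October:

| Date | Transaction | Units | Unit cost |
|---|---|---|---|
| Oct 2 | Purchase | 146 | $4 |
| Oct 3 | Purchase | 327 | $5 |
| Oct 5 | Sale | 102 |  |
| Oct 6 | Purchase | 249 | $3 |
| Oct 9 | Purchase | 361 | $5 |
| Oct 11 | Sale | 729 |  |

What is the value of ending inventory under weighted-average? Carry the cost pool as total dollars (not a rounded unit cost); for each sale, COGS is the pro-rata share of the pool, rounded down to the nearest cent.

After Oct 2: 146 on hand, pool $584.00 (≈ $4.0000 each)
After Oct 3: 473 on hand, pool $2,219.00 (≈ $4.6913 each)
Oct 5, sell 102: 102/473 × $2,219.00 → $478.51
After Oct 6: 620 on hand, pool $2,487.49 (≈ $4.0121 each)
After Oct 9: 981 on hand, pool $4,292.49 (≈ $4.3756 each)
Oct 11, sell 729: 729/981 × $4,292.49 → $3,189.83
Total COGS = $478.51 + $3,189.83 = $3,668.34
Ending inventory (cost pool remaining) = $1,102.66

Ending inventory = $1,102.66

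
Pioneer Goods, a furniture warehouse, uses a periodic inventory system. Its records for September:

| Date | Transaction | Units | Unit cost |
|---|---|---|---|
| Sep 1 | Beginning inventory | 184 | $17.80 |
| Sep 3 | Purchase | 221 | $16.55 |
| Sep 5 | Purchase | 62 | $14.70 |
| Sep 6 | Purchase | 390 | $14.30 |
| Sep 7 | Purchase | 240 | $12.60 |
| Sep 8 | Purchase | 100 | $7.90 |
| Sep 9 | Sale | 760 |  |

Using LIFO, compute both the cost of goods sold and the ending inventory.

COGS = $9,832.00; ending inventory = $7,403.15

Sep 9, 760 sold [LIFO — newest first]: 100 @ $7.90 + 240 @ $12.60 + 390 @ $14.30 + 30 @ $14.70 = $9,832.00
Ending inventory: 184 @ $17.80 + 221 @ $16.55 + 32 @ $14.70 = $7,403.15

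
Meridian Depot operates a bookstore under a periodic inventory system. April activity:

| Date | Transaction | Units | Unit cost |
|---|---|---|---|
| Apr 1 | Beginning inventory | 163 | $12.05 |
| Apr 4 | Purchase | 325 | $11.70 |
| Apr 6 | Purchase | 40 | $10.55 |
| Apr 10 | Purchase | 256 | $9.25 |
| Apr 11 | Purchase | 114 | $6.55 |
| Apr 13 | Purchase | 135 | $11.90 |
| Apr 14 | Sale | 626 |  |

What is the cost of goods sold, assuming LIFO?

COGS = $6,090.90

Apr 14, 626 sold [LIFO — newest first]: 135 @ $11.90 + 114 @ $6.55 + 256 @ $9.25 + 40 @ $10.55 + 81 @ $11.70 = $6,090.90
Ending inventory: 163 @ $12.05 + 244 @ $11.70 = $4,818.95
Check: goods available $10,909.85 = COGS $6,090.90 + ending $4,818.95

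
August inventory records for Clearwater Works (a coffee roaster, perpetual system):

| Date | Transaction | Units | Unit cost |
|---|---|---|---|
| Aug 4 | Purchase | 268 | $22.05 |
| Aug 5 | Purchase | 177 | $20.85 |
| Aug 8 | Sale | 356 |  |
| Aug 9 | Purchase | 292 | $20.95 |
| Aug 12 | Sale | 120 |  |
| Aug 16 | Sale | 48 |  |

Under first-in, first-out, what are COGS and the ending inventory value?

Aug 8, 356 sold [FIFO — oldest first]: 268 @ $22.05 + 88 @ $20.85 = $7,744.20
Aug 12, 120 sold [FIFO — oldest first]: 89 @ $20.85 + 31 @ $20.95 = $2,505.10
Aug 16, 48 sold [FIFO — oldest first]: 48 @ $20.95 = $1,005.60
Total COGS = $7,744.20 + $2,505.10 + $1,005.60 = $11,254.90
Ending inventory: 213 @ $20.95 = $4,462.35

COGS = $11,254.90; ending inventory = $4,462.35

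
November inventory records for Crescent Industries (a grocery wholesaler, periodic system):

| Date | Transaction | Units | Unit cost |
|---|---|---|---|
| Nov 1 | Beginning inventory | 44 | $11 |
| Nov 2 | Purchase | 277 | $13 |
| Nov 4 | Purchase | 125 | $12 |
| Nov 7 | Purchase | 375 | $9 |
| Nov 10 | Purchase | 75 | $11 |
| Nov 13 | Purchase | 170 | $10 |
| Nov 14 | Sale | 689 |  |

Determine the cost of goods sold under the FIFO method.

COGS = $7,772

Nov 14, 689 sold [FIFO — oldest first]: 44 @ $11 + 277 @ $13 + 125 @ $12 + 243 @ $9 = $7,772
Ending inventory: 132 @ $9 + 75 @ $11 + 170 @ $10 = $3,713
Check: goods available $11,485 = COGS $7,772 + ending $3,713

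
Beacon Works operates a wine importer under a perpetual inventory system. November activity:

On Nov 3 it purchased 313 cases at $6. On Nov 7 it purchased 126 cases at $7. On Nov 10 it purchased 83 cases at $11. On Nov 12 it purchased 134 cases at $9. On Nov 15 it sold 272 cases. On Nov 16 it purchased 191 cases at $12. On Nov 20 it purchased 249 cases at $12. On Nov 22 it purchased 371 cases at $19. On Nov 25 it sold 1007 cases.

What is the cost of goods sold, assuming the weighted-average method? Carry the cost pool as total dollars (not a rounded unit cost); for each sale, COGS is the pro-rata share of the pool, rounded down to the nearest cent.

After Nov 3: 313 on hand, pool $1,878.00 (≈ $6.0000 each)
After Nov 7: 439 on hand, pool $2,760.00 (≈ $6.2870 each)
After Nov 10: 522 on hand, pool $3,673.00 (≈ $7.0364 each)
After Nov 12: 656 on hand, pool $4,879.00 (≈ $7.4375 each)
Nov 15, sell 272: 272/656 × $4,879.00 → $2,023.00
After Nov 16: 575 on hand, pool $5,148.00 (≈ $8.9530 each)
After Nov 20: 824 on hand, pool $8,136.00 (≈ $9.8738 each)
After Nov 22: 1195 on hand, pool $15,185.00 (≈ $12.7071 each)
Nov 25, sell 1007: 1007/1195 × $15,185.00 → $12,796.06
Total COGS = $2,023.00 + $12,796.06 = $14,819.06
Ending inventory (cost pool remaining) = $2,388.94
Check: goods available $17,208.00 = COGS $14,819.06 + ending $2,388.94

COGS = $14,819.06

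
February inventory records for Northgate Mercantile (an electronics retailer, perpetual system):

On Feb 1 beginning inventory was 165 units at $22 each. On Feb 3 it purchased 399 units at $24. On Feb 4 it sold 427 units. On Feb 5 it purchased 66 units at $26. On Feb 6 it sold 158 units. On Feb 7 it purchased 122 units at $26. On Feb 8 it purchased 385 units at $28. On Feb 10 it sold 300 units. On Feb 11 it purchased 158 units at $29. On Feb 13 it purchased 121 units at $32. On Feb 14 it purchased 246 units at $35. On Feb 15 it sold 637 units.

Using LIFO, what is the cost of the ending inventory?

Ending inventory = $3,460

Feb 4, 427 sold [LIFO — newest first]: 399 @ $24 + 28 @ $22 = $10,192
Feb 6, 158 sold [LIFO — newest first]: 66 @ $26 + 92 @ $22 = $3,740
Feb 10, 300 sold [LIFO — newest first]: 300 @ $28 = $8,400
Feb 15, 637 sold [LIFO — newest first]: 246 @ $35 + 121 @ $32 + 158 @ $29 + 85 @ $28 + 27 @ $26 = $20,146
Total COGS = $10,192 + $3,740 + $8,400 + $20,146 = $42,478
Ending inventory: 45 @ $22 + 95 @ $26 = $3,460
Check: goods available $45,938 = COGS $42,478 + ending $3,460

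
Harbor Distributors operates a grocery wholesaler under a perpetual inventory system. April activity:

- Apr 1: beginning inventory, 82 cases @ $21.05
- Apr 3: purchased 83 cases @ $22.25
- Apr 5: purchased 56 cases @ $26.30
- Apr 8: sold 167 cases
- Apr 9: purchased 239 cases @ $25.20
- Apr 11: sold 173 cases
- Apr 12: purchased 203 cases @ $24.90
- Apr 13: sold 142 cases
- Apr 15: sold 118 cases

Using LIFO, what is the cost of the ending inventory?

Ending inventory = $1,363.50

Apr 8, 167 sold [LIFO — newest first]: 56 @ $26.30 + 83 @ $22.25 + 28 @ $21.05 = $3,908.95
Apr 11, 173 sold [LIFO — newest first]: 173 @ $25.20 = $4,359.60
Apr 13, 142 sold [LIFO — newest first]: 142 @ $24.90 = $3,535.80
Apr 15, 118 sold [LIFO — newest first]: 61 @ $24.90 + 57 @ $25.20 = $2,955.30
Total COGS = $3,908.95 + $4,359.60 + $3,535.80 + $2,955.30 = $14,759.65
Ending inventory: 54 @ $21.05 + 9 @ $25.20 = $1,363.50
Check: goods available $16,123.15 = COGS $14,759.65 + ending $1,363.50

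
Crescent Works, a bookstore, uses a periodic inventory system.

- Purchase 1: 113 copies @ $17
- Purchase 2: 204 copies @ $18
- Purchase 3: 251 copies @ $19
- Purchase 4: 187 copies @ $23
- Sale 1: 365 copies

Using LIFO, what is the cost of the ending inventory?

Ending inventory = $6,980

Sale 1 (365) [LIFO — newest first]: 187 @ $23 + 178 @ $19 = $7,683
Ending inventory: 113 @ $17 + 204 @ $18 + 73 @ $19 = $6,980
Check: goods available $14,663 = COGS $7,683 + ending $6,980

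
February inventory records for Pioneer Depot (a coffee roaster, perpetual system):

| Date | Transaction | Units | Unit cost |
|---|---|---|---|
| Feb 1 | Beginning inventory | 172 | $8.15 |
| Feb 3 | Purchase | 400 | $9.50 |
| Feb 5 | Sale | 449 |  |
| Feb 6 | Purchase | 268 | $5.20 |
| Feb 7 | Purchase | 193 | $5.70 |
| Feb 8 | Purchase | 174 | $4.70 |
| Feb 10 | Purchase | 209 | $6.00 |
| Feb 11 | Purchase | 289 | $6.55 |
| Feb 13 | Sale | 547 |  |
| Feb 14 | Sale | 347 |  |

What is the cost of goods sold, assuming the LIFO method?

Feb 5, 449 sold [LIFO — newest first]: 400 @ $9.50 + 49 @ $8.15 = $4,199.35
Feb 13, 547 sold [LIFO — newest first]: 289 @ $6.55 + 209 @ $6.00 + 49 @ $4.70 = $3,377.25
Feb 14, 347 sold [LIFO — newest first]: 125 @ $4.70 + 193 @ $5.70 + 29 @ $5.20 = $1,838.40
Total COGS = $4,199.35 + $3,377.25 + $1,838.40 = $9,415.00
Ending inventory: 123 @ $8.15 + 239 @ $5.20 = $2,245.25

COGS = $9,415.00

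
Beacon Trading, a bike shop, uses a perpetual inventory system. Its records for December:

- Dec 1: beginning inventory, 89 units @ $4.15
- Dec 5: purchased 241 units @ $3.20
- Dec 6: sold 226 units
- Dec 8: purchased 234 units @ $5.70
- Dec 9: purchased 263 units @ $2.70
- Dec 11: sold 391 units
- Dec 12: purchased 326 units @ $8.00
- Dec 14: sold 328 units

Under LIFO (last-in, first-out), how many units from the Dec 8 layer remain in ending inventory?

Dec 6, 226 sold [LIFO — newest first]: 226 @ $3.20 = $723.20
Dec 11, 391 sold [LIFO — newest first]: 263 @ $2.70 + 128 @ $5.70 = $1,439.70
Dec 14, 328 sold [LIFO — newest first]: 326 @ $8.00 + 2 @ $5.70 = $2,619.40
Total COGS = $723.20 + $1,439.70 + $2,619.40 = $4,782.30
Ending inventory: 89 @ $4.15 + 15 @ $3.20 + 104 @ $5.70 = $1,010.15

104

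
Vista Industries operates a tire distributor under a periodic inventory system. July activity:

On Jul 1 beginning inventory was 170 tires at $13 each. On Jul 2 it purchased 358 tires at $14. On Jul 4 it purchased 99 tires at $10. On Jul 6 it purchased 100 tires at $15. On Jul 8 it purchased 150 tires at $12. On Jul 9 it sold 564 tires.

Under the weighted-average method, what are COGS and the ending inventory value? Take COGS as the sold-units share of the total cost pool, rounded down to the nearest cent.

COGS = $7,403.38; ending inventory = $4,108.62

Jul 9, sell 564: 564/877 × $11,512.00 → $7,403.38
Ending inventory (cost pool remaining) = $4,108.62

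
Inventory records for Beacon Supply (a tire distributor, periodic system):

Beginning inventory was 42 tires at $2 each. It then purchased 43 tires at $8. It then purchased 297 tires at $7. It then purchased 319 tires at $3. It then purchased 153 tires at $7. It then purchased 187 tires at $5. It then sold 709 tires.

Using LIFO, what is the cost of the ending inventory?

Ending inventory = $2,157

Sale 1 (709) [LIFO — newest first]: 187 @ $5 + 153 @ $7 + 319 @ $3 + 50 @ $7 = $3,313
Ending inventory: 42 @ $2 + 43 @ $8 + 247 @ $7 = $2,157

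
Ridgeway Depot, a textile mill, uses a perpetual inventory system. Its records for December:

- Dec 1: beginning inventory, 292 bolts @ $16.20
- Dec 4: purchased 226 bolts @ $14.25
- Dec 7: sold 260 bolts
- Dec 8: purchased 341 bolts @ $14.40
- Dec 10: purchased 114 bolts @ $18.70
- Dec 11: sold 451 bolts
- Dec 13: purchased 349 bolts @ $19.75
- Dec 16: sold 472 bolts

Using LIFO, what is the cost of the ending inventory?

Ending inventory = $2,251.80

Dec 7, 260 sold [LIFO — newest first]: 226 @ $14.25 + 34 @ $16.20 = $3,771.30
Dec 11, 451 sold [LIFO — newest first]: 114 @ $18.70 + 337 @ $14.40 = $6,984.60
Dec 16, 472 sold [LIFO — newest first]: 349 @ $19.75 + 4 @ $14.40 + 119 @ $16.20 = $8,878.15
Total COGS = $3,771.30 + $6,984.60 + $8,878.15 = $19,634.05
Ending inventory: 139 @ $16.20 = $2,251.80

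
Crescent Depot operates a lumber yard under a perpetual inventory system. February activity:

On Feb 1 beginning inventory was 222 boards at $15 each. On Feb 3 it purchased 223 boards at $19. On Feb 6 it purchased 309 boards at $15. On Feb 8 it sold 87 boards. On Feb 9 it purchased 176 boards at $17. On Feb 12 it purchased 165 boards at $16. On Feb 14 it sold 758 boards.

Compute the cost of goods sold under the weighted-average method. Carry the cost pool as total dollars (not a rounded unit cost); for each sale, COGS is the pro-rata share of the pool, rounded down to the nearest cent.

After Feb 1: 222 on hand, pool $3,330.00 (≈ $15.0000 each)
After Feb 3: 445 on hand, pool $7,567.00 (≈ $17.0045 each)
After Feb 6: 754 on hand, pool $12,202.00 (≈ $16.1830 each)
Feb 8, sell 87: 87/754 × $12,202.00 → $1,407.92
After Feb 9: 843 on hand, pool $13,786.08 (≈ $16.3536 each)
After Feb 12: 1008 on hand, pool $16,426.08 (≈ $16.2957 each)
Feb 14, sell 758: 758/1008 × $16,426.08 → $12,352.15
Total COGS = $1,407.92 + $12,352.15 = $13,760.07
Ending inventory (cost pool remaining) = $4,073.93
Check: goods available $17,834.00 = COGS $13,760.07 + ending $4,073.93

COGS = $13,760.07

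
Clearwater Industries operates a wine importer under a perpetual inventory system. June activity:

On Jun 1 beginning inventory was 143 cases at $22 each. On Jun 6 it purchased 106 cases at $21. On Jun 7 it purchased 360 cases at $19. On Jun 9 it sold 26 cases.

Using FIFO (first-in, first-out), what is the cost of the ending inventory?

Jun 9, 26 sold [FIFO — oldest first]: 26 @ $22 = $572
Ending inventory: 117 @ $22 + 106 @ $21 + 360 @ $19 = $11,640
Check: goods available $12,212 = COGS $572 + ending $11,640

Ending inventory = $11,640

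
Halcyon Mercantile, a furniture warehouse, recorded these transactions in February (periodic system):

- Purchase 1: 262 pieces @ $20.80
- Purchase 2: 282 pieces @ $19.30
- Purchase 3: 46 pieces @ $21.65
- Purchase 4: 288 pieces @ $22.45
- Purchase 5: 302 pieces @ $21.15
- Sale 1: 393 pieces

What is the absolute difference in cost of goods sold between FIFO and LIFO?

$452.35

FIFO COGS: 262 @ $20.80 + 131 @ $19.30 = $7,977.90
LIFO COGS: 302 @ $21.15 + 91 @ $22.45 = $8,430.25
Difference = |$7,977.90 − $8,430.25| = $452.35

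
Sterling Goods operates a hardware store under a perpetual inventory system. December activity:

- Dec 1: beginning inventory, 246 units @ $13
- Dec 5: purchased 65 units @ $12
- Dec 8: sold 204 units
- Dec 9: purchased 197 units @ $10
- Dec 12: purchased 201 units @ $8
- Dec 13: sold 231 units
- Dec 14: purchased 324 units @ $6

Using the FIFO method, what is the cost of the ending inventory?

Ending inventory = $4,282

Dec 8, 204 sold [FIFO — oldest first]: 204 @ $13 = $2,652
Dec 13, 231 sold [FIFO — oldest first]: 42 @ $13 + 65 @ $12 + 124 @ $10 = $2,566
Total COGS = $2,652 + $2,566 = $5,218
Ending inventory: 73 @ $10 + 201 @ $8 + 324 @ $6 = $4,282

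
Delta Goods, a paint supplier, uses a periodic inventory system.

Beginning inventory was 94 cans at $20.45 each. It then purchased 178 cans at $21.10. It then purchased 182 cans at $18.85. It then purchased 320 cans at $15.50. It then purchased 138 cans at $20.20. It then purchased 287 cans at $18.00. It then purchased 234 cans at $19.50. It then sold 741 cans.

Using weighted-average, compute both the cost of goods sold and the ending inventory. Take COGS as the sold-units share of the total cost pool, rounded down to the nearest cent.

COGS = $13,747.23; ending inventory = $12,838.17

Sale 1, sell 741: 741/1433 × $26,585.40 → $13,747.23
Ending inventory (cost pool remaining) = $12,838.17
Check: goods available $26,585.40 = COGS $13,747.23 + ending $12,838.17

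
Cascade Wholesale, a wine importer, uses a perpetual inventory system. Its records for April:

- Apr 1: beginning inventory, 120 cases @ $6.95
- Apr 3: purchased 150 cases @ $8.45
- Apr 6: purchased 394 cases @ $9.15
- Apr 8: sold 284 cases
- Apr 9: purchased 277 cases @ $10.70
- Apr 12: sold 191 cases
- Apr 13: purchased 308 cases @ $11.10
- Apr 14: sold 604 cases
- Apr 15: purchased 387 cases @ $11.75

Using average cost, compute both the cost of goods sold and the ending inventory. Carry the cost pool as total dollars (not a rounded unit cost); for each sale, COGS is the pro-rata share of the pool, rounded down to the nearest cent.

After Apr 1: 120 on hand, pool $834.00 (≈ $6.9500 each)
After Apr 3: 270 on hand, pool $2,101.50 (≈ $7.7833 each)
After Apr 6: 664 on hand, pool $5,706.60 (≈ $8.5943 each)
Apr 8, sell 284: 284/664 × $5,706.60 → $2,440.77
After Apr 9: 657 on hand, pool $6,229.73 (≈ $9.4821 each)
Apr 12, sell 191: 191/657 × $6,229.73 → $1,811.07
After Apr 13: 774 on hand, pool $7,837.46 (≈ $10.1259 each)
Apr 14, sell 604: 604/774 × $7,837.46 → $6,116.05
After Apr 15: 557 on hand, pool $6,268.66 (≈ $11.2543 each)
Total COGS = $2,440.77 + $1,811.07 + $6,116.05 = $10,367.89
Ending inventory (cost pool remaining) = $6,268.66

COGS = $10,367.89; ending inventory = $6,268.66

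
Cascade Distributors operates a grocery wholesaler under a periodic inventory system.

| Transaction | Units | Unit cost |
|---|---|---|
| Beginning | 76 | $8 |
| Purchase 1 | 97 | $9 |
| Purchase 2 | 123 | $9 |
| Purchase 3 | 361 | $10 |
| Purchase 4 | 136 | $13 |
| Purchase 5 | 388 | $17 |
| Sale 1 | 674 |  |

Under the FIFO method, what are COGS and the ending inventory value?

Sale 1 (674) [FIFO — oldest first]: 76 @ $8 + 97 @ $9 + 123 @ $9 + 361 @ $10 + 17 @ $13 = $6,419
Ending inventory: 119 @ $13 + 388 @ $17 = $8,143
Check: goods available $14,562 = COGS $6,419 + ending $8,143

COGS = $6,419; ending inventory = $8,143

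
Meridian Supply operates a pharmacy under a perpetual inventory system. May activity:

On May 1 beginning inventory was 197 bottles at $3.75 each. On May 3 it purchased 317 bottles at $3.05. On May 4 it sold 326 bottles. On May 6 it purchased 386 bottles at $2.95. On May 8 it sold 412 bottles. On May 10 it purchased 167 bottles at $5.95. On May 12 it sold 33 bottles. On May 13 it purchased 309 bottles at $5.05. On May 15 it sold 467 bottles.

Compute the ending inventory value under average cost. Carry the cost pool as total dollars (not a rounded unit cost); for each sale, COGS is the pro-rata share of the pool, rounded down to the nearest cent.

Ending inventory = $661.95

After May 1: 197 on hand, pool $738.75 (≈ $3.7500 each)
After May 3: 514 on hand, pool $1,705.60 (≈ $3.3183 each)
May 4, sell 326: 326/514 × $1,705.60 → $1,081.76
After May 6: 574 on hand, pool $1,762.54 (≈ $3.0706 each)
May 8, sell 412: 412/574 × $1,762.54 → $1,265.09
After May 10: 329 on hand, pool $1,491.10 (≈ $4.5322 each)
May 12, sell 33: 33/329 × $1,491.10 → $149.56
After May 13: 605 on hand, pool $2,901.99 (≈ $4.7967 each)
May 15, sell 467: 467/605 × $2,901.99 → $2,240.04
Total COGS = $1,081.76 + $1,265.09 + $149.56 + $2,240.04 = $4,736.45
Ending inventory (cost pool remaining) = $661.95
Check: goods available $5,398.40 = COGS $4,736.45 + ending $661.95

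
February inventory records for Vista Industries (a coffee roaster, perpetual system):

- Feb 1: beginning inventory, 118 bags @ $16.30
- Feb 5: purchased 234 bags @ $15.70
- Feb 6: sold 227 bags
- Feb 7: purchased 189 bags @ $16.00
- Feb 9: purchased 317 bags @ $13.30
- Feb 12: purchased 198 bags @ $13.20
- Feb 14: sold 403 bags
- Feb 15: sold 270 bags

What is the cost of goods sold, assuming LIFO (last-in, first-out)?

Feb 6, 227 sold [LIFO — newest first]: 227 @ $15.70 = $3,563.90
Feb 14, 403 sold [LIFO — newest first]: 198 @ $13.20 + 205 @ $13.30 = $5,340.10
Feb 15, 270 sold [LIFO — newest first]: 112 @ $13.30 + 158 @ $16.00 = $4,017.60
Total COGS = $3,563.90 + $5,340.10 + $4,017.60 = $12,921.60
Ending inventory: 118 @ $16.30 + 7 @ $15.70 + 31 @ $16.00 = $2,529.30
Check: goods available $15,450.90 = COGS $12,921.60 + ending $2,529.30

COGS = $12,921.60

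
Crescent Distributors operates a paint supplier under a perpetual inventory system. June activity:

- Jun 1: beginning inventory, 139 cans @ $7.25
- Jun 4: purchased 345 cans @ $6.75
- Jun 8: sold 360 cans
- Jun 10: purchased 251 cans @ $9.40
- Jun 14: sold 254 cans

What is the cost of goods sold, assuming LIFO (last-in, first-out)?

Jun 8, 360 sold [LIFO — newest first]: 345 @ $6.75 + 15 @ $7.25 = $2,437.50
Jun 14, 254 sold [LIFO — newest first]: 251 @ $9.40 + 3 @ $7.25 = $2,381.15
Total COGS = $2,437.50 + $2,381.15 = $4,818.65
Ending inventory: 121 @ $7.25 = $877.25

COGS = $4,818.65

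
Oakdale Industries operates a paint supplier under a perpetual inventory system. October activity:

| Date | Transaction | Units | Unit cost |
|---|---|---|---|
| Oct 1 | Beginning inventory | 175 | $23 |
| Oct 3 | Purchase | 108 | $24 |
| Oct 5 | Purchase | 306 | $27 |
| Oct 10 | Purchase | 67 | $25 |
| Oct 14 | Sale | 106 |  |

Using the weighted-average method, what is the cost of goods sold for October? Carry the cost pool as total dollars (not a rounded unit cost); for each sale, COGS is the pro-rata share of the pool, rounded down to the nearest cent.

COGS = $2,674.88

After Oct 1: 175 on hand, pool $4,025.00 (≈ $23.0000 each)
After Oct 3: 283 on hand, pool $6,617.00 (≈ $23.3816 each)
After Oct 5: 589 on hand, pool $14,879.00 (≈ $25.2615 each)
After Oct 10: 656 on hand, pool $16,554.00 (≈ $25.2348 each)
Oct 14, sell 106: 106/656 × $16,554.00 → $2,674.88
Ending inventory (cost pool remaining) = $13,879.12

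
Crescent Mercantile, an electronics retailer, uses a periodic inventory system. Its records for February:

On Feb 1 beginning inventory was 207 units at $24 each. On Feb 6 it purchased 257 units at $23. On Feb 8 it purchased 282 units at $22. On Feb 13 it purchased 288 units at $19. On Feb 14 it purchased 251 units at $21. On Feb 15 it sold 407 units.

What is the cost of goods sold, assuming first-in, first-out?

Feb 15, 407 sold [FIFO — oldest first]: 207 @ $24 + 200 @ $23 = $9,568
Ending inventory: 57 @ $23 + 282 @ $22 + 288 @ $19 + 251 @ $21 = $18,258
Check: goods available $27,826 = COGS $9,568 + ending $18,258

COGS = $9,568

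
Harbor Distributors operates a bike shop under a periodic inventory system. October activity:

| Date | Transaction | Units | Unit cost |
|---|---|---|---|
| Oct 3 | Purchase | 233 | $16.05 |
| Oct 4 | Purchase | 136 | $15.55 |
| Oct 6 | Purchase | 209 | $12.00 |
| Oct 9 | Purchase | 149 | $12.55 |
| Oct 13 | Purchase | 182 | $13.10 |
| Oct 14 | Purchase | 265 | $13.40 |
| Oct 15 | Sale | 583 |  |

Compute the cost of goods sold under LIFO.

Oct 15, 583 sold [LIFO — newest first]: 265 @ $13.40 + 182 @ $13.10 + 136 @ $12.55 = $7,642.00
Ending inventory: 233 @ $16.05 + 136 @ $15.55 + 209 @ $12.00 + 13 @ $12.55 = $8,525.60

COGS = $7,642.00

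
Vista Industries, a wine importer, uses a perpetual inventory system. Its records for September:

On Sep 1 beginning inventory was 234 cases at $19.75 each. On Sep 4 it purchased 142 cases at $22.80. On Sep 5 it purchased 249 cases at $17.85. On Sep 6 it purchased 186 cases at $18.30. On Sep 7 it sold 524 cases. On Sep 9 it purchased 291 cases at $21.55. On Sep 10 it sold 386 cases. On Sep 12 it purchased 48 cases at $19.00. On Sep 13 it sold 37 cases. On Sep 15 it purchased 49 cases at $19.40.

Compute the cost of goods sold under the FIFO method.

COGS = $18,638.35

Sep 7, 524 sold [FIFO — oldest first]: 234 @ $19.75 + 142 @ $22.80 + 148 @ $17.85 = $10,500.90
Sep 10, 386 sold [FIFO — oldest first]: 101 @ $17.85 + 186 @ $18.30 + 99 @ $21.55 = $7,340.10
Sep 13, 37 sold [FIFO — oldest first]: 37 @ $21.55 = $797.35
Total COGS = $10,500.90 + $7,340.10 + $797.35 = $18,638.35
Ending inventory: 155 @ $21.55 + 48 @ $19.00 + 49 @ $19.40 = $5,202.85
Check: goods available $23,841.20 = COGS $18,638.35 + ending $5,202.85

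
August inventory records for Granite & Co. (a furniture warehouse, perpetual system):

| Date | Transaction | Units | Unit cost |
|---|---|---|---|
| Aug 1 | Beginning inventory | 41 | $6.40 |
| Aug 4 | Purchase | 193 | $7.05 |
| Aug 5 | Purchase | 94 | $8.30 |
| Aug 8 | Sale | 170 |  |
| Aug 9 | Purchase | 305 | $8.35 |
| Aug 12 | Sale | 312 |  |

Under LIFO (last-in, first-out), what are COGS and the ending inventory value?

COGS = $3,912.10; ending inventory = $1,037.90

Aug 8, 170 sold [LIFO — newest first]: 94 @ $8.30 + 76 @ $7.05 = $1,316.00
Aug 12, 312 sold [LIFO — newest first]: 305 @ $8.35 + 7 @ $7.05 = $2,596.10
Total COGS = $1,316.00 + $2,596.10 = $3,912.10
Ending inventory: 41 @ $6.40 + 110 @ $7.05 = $1,037.90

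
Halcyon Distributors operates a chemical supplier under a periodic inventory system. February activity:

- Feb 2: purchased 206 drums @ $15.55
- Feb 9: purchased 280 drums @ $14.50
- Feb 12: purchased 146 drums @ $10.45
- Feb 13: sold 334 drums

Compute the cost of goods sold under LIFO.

COGS = $4,251.70

Feb 13, 334 sold [LIFO — newest first]: 146 @ $10.45 + 188 @ $14.50 = $4,251.70
Ending inventory: 206 @ $15.55 + 92 @ $14.50 = $4,537.30
Check: goods available $8,789.00 = COGS $4,251.70 + ending $4,537.30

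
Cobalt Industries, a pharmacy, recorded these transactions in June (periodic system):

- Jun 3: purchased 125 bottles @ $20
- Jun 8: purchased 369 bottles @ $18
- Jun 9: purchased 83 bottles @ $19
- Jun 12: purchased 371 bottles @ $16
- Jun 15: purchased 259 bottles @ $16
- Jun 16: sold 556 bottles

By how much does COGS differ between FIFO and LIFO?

$1,424

FIFO COGS: 125 @ $20 + 369 @ $18 + 62 @ $19 = $10,320
LIFO COGS: 259 @ $16 + 297 @ $16 = $8,896
Difference = |$10,320 − $8,896| = $1,424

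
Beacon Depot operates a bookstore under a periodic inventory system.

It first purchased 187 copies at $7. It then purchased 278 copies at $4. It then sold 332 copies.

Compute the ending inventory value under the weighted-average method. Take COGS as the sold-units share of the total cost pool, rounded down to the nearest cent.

Ending inventory = $692.46

Sale 1, sell 332: 332/465 × $2,421.00 → $1,728.54
Ending inventory (cost pool remaining) = $692.46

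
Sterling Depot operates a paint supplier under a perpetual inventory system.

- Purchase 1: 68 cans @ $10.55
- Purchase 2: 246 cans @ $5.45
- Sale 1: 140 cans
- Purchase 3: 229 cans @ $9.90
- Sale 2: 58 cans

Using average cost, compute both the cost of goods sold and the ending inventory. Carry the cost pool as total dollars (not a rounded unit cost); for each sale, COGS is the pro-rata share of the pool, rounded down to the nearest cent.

COGS = $1,408.04; ending inventory = $2,917.16

After Purchase 1: 68 on hand, pool $717.40 (≈ $10.5500 each)
After Purchase 2: 314 on hand, pool $2,058.10 (≈ $6.5545 each)
Sale 1, sell 140: 140/314 × $2,058.10 → $917.62
After Purchase 3: 403 on hand, pool $3,407.58 (≈ $8.4555 each)
Sale 2, sell 58: 58/403 × $3,407.58 → $490.42
Total COGS = $917.62 + $490.42 = $1,408.04
Ending inventory (cost pool remaining) = $2,917.16
Check: goods available $4,325.20 = COGS $1,408.04 + ending $2,917.16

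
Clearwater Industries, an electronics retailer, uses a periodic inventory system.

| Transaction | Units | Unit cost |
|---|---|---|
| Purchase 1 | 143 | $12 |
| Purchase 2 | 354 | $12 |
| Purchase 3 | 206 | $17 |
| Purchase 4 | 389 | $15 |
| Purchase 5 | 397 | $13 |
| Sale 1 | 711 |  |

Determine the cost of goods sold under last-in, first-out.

Sale 1 (711) [LIFO — newest first]: 397 @ $13 + 314 @ $15 = $9,871
Ending inventory: 143 @ $12 + 354 @ $12 + 206 @ $17 + 75 @ $15 = $10,591
Check: goods available $20,462 = COGS $9,871 + ending $10,591

COGS = $9,871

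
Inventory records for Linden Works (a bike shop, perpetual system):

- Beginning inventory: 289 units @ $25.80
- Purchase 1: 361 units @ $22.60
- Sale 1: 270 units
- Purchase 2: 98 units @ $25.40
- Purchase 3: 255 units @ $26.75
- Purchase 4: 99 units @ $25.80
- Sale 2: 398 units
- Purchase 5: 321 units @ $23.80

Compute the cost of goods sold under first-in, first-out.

Sale 1 (270) [FIFO — oldest first]: 270 @ $25.80 = $6,966.00
Sale 2 (398) [FIFO — oldest first]: 19 @ $25.80 + 361 @ $22.60 + 18 @ $25.40 = $9,106.00
Total COGS = $6,966.00 + $9,106.00 = $16,072.00
Ending inventory: 80 @ $25.40 + 255 @ $26.75 + 99 @ $25.80 + 321 @ $23.80 = $19,047.25

COGS = $16,072.00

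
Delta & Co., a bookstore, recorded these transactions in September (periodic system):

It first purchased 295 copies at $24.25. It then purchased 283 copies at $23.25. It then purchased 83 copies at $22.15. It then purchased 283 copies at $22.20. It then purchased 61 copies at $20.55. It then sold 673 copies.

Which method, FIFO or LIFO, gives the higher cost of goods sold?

FIFO COGS: 295 @ $24.25 + 283 @ $23.25 + 83 @ $22.15 + 12 @ $22.20 = $15,838.35
LIFO COGS: 61 @ $20.55 + 283 @ $22.20 + 83 @ $22.15 + 246 @ $23.25 = $15,094.10

FIFO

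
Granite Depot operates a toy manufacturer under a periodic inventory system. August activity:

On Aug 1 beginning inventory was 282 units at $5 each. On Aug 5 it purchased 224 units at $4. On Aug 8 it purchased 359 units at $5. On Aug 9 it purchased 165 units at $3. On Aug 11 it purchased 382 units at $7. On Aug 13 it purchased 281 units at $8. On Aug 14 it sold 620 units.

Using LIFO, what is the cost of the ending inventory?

Ending inventory = $4,897

Aug 14, 620 sold [LIFO — newest first]: 281 @ $8 + 339 @ $7 = $4,621
Ending inventory: 282 @ $5 + 224 @ $4 + 359 @ $5 + 165 @ $3 + 43 @ $7 = $4,897
Check: goods available $9,518 = COGS $4,621 + ending $4,897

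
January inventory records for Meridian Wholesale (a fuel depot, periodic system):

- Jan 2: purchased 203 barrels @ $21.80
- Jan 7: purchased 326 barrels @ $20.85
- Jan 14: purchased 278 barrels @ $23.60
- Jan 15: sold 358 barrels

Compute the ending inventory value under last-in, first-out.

Jan 15, 358 sold [LIFO — newest first]: 278 @ $23.60 + 80 @ $20.85 = $8,228.80
Ending inventory: 203 @ $21.80 + 246 @ $20.85 = $9,554.50

Ending inventory = $9,554.50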